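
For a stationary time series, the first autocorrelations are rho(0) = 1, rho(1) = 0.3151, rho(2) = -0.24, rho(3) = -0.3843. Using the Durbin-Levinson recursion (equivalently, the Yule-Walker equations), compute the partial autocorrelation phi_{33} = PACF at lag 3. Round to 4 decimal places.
\phi_{33} = -0.2089

The PACF at lag k is phi_{kk}, the last component of the solution
to the Yule-Walker system G_k phi = r_k where
  (G_k)_{ij} = rho(|i - j|), (r_k)_i = rho(i), i,j = 1..k.
Equivalently, Durbin-Levinson gives phi_{kk} iteratively:
  phi_{11} = rho(1)
  phi_{kk} = [rho(k) - sum_{j=1..k-1} phi_{k-1,j} rho(k-j)]
            / [1 - sum_{j=1..k-1} phi_{k-1,j} rho(j)],
  phi_{k,j} = phi_{k-1,j} - phi_{kk} phi_{k-1,k-j},  j = 1..k-1.
Step k = 1:
  phi_11 = rho(1) = 0.3151.
Step k = 2:
  phi_22 = [rho(2) - phi_11 rho(1)] / [1 - phi_11 rho(1)] = [-0.24 - (0.3151)(0.3151)] / [1 - (0.3151)(0.3151)]
         = -0.33928801 / 0.90071199 = -0.376689.
  Update: phi_21 = phi_11 - phi_22 phi_11 = 0.3151 - (-0.376689)(0.3151) = 0.433795.
Step k = 3:
  phi_33 = [rho(3) - phi_21 rho(2) - phi_22 rho(1)] / [1 - phi_21 rho(1) - phi_22 rho(2)]
    numerator   = -0.3843 - (0.433795)(-0.24) - (-0.376689)(0.3151) = -0.16149469
    denominator = 1 - (0.433795)(0.3151) - (-0.376689)(-0.24) = 0.77290604
  phi_33 = -0.16149469 / 0.77290604 = -0.2089.
Therefore phi_{33} = -0.2089.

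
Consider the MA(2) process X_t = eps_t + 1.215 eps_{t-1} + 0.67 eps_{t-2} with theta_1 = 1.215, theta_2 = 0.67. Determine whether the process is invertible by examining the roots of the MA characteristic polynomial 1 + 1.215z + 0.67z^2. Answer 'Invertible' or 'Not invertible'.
\text{Invertible}

The MA(q) characteristic polynomial is P(z) = 1 + 1.215z + 0.67z^2.
Invertibility requires all roots to lie outside the unit circle, i.e. |z| > 1 for every root.
Set 1 + (1.215) z + (0.67) z^2 = 0, i.e. a z^2 + b z + c = 0 with a = 0.67, b = 1.215, c = 1.
Discriminant D = b^2 - 4ac = (1.215)^2 - 4*(0.67)*1 = 1.476225 - (2.68) = -1.203775.
D < 0, so the roots are the complex-conjugate pair z = (-b +/- i sqrt(-D)) / (2a) = -0.9067 +/- 0.8188i.
For a conjugate pair |z|^2 = z * conj(z) = (product of roots) = c/a = 1/(0.67) = 1.492537, so |z| = sqrt(1.492537) = 1.2217 for both roots.
Moduli of all roots: 1.2217, 1.2217.
All moduli strictly greater than 1? Yes.
Verdict: Invertible.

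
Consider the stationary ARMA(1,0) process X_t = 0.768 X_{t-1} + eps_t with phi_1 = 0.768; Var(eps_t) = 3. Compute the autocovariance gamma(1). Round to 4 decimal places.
\gamma(1) = 5.6171

Multiply the model equation by X_{t-k} and take expectations. With theta_0 = psi_0 = 1 and psi_j the MA(infinity) weights, this gives
  gamma(k) - sum_i phi_i gamma(k-i) = c_k,
  c_k = sigma^2 * sum_{j=k..q} theta_j psi_{j-k}   (c_k = 0 for k > q),
using gamma(-m) = gamma(m).
Pure AR (q = 0): c_0 = sigma^2 = 3, c_k = 0 for k >= 1.
Equations for k = 0 and k = 1 (AR order 1):
  gamma(0) = phi_1 gamma(1) + c_0
  gamma(1) = phi_1 gamma(0) + c_1
Substituting the second into the first: gamma(0) (1 - phi_1^2) = c_0 + phi_1 c_1, so
  gamma(0) = c_0 / (1 - phi_1^2) = 3 / (1 - (0.768)^2) = 3 / 0.410176 = 7.313934.
  gamma(1) = phi_1 gamma(0) = (0.768)(7.313934) = 5.617101.
Therefore gamma(1) = 5.6171 (to 4 decimal places).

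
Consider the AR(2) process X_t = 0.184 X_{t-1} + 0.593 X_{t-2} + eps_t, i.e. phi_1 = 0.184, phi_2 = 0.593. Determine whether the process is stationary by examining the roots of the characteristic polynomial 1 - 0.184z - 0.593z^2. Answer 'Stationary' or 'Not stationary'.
\text{Stationary}

The AR(p) characteristic polynomial is P(z) = 1 - 0.184z - 0.593z^2.
Stationarity requires all roots to lie outside the unit circle, i.e. |z| > 1 for every root.
Set 1 + (-0.184) z + (-0.593) z^2 = 0, i.e. a z^2 + b z + c = 0 with a = -0.593, b = -0.184, c = 1.
Discriminant D = b^2 - 4ac = (-0.184)^2 - 4*(-0.593)*1 = 0.033856 - (-2.372) = 2.405856.
D >= 0, so the roots are real: z = (-b +/- sqrt(D)) / (2a) = (0.184 +/- 1.551082) / (-1.186).
  z_1 = (0.184 + 1.551082) / (-1.186) = -1.463,   |z_1| = 1.463.
  z_2 = (0.184 - 1.551082) / (-1.186) = 1.1527,   |z_2| = 1.1527.
Moduli of all roots: 1.4630, 1.1527.
All moduli strictly greater than 1? Yes.
Verdict: Stationary.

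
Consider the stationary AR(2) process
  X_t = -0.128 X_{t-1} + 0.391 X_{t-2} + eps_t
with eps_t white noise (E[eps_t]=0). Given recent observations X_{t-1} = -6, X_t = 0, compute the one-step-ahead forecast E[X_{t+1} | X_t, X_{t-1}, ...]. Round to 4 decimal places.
E[X_{t+1} \mid \mathcal F_t] = -2.3460

For an AR(p) model X_t = c + sum_i phi_i X_{t-i} + eps_t, the
one-step-ahead conditional mean is
  E[X_{t+1} | X_t, ...] = c + sum_i phi_i X_{t+1-i}.
Substitute known values:
  E[X_{t+1} | ...] = (-0.128) * (0) + (0.391) * (-6)
                   = -2.3460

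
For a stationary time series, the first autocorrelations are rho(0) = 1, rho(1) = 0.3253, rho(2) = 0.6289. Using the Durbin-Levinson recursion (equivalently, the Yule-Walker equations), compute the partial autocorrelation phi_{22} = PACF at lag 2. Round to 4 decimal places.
\phi_{22} = 0.5850

The PACF at lag k is phi_{kk}, the last component of the solution
to the Yule-Walker system G_k phi = r_k where
  (G_k)_{ij} = rho(|i - j|), (r_k)_i = rho(i), i,j = 1..k.
Equivalently, Durbin-Levinson gives phi_{kk} iteratively:
  phi_{11} = rho(1)
  phi_{kk} = [rho(k) - sum_{j=1..k-1} phi_{k-1,j} rho(k-j)]
            / [1 - sum_{j=1..k-1} phi_{k-1,j} rho(j)],
  phi_{k,j} = phi_{k-1,j} - phi_{kk} phi_{k-1,k-j},  j = 1..k-1.
Step k = 1:
  phi_11 = rho(1) = 0.3253.
Step k = 2:
  phi_22 = [rho(2) - phi_11 rho(1)] / [1 - phi_11 rho(1)] = [0.6289 - (0.3253)(0.3253)] / [1 - (0.3253)(0.3253)]
         = 0.52307991 / 0.89417991 = 0.585.
Therefore phi_{22} = 0.5850.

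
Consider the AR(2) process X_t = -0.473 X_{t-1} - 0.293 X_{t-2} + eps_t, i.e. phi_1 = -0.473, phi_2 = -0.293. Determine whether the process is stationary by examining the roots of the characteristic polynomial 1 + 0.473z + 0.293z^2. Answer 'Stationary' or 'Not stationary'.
\text{Stationary}

The AR(p) characteristic polynomial is P(z) = 1 + 0.473z + 0.293z^2.
Stationarity requires all roots to lie outside the unit circle, i.e. |z| > 1 for every root.
Set 1 + (0.473) z + (0.293) z^2 = 0, i.e. a z^2 + b z + c = 0 with a = 0.293, b = 0.473, c = 1.
Discriminant D = b^2 - 4ac = (0.473)^2 - 4*(0.293)*1 = 0.223729 - (1.172) = -0.948271.
D < 0, so the roots are the complex-conjugate pair z = (-b +/- i sqrt(-D)) / (2a) = -0.8072 +/- 1.6618i.
For a conjugate pair |z|^2 = z * conj(z) = (product of roots) = c/a = 1/(0.293) = 3.412969, so |z| = sqrt(3.412969) = 1.8474 for both roots.
Moduli of all roots: 1.8474, 1.8474.
All moduli strictly greater than 1? Yes.
Verdict: Stationary.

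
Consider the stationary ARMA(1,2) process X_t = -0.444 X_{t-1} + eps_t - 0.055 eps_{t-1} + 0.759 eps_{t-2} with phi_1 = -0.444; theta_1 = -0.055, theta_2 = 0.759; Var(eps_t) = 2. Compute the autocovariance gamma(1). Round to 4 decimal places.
\gamma(1) = -3.0400

Multiply the model equation by X_{t-k} and take expectations. With theta_0 = psi_0 = 1 and psi_j the MA(infinity) weights, this gives
  gamma(k) - sum_i phi_i gamma(k-i) = c_k,
  c_k = sigma^2 * sum_{j=k..q} theta_j psi_{j-k}   (c_k = 0 for k > q),
using gamma(-m) = gamma(m).
psi-weights needed (psi_j = theta_j + sum_i phi_i psi_{j-i}):
  psi_1 = theta_1 + phi_1 = -0.055 + (-0.444) = -0.499
  psi_2 = theta_2 + phi_1 psi_1 = 0.759 + (-0.444)(-0.499) = 0.980556
Right-hand sides:
  c_0 = sigma^2 (1 + theta_1 psi_1 + theta_2 psi_2) = 2 * (1 + (-0.055)(-0.499) + (0.759)(0.980556)) = 2 * 1.771687 = 3.543374
  c_1 = sigma^2 (theta_1 + theta_2 psi_1) = 2 * (-0.055 + (0.759)(-0.499)) = -0.867482
  c_2 = sigma^2 theta_2 = 2 * (0.759) = 1.518
Equations for k = 0 and k = 1 (AR order 1):
  gamma(0) = phi_1 gamma(1) + c_0
  gamma(1) = phi_1 gamma(0) + c_1
Substituting the second into the first: gamma(0) (1 - phi_1^2) = c_0 + phi_1 c_1, so
  gamma(0) = (c_0 + phi_1 c_1) / (1 - phi_1^2) = (3.543374 + (-0.444)(-0.867482)) / (1 - (-0.444)^2) = 3.928536 / 0.802864 = 4.893153.
  gamma(1) = phi_1 gamma(0) + c_1 = (-0.444)(4.893153) + (-0.867482) = -3.040042.
Therefore gamma(1) = -3.0400 (to 4 decimal places).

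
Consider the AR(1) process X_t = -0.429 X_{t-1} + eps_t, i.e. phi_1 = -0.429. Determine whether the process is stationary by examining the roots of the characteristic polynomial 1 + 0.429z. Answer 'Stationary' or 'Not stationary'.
\text{Stationary}

The AR(p) characteristic polynomial is P(z) = 1 + 0.429z.
Stationarity requires all roots to lie outside the unit circle, i.e. |z| > 1 for every root.
This is linear in z: 1 + (0.429) z = 0  =>  z = -1/(0.429) = -2.331002,  |z| = 2.331002.
Moduli of all roots: 2.3310.
All moduli strictly greater than 1? Yes.
Verdict: Stationary.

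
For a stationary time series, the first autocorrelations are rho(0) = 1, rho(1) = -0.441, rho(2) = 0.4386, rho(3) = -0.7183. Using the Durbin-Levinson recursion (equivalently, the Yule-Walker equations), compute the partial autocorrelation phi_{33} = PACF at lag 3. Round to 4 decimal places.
\phi_{33} = -0.6149

The PACF at lag k is phi_{kk}, the last component of the solution
to the Yule-Walker system G_k phi = r_k where
  (G_k)_{ij} = rho(|i - j|), (r_k)_i = rho(i), i,j = 1..k.
Equivalently, Durbin-Levinson gives phi_{kk} iteratively:
  phi_{11} = rho(1)
  phi_{kk} = [rho(k) - sum_{j=1..k-1} phi_{k-1,j} rho(k-j)]
            / [1 - sum_{j=1..k-1} phi_{k-1,j} rho(j)],
  phi_{k,j} = phi_{k-1,j} - phi_{kk} phi_{k-1,k-j},  j = 1..k-1.
Step k = 1:
  phi_11 = rho(1) = -0.441.
Step k = 2:
  phi_22 = [rho(2) - phi_11 rho(1)] / [1 - phi_11 rho(1)] = [0.4386 - (-0.441)(-0.441)] / [1 - (-0.441)(-0.441)]
         = 0.244119 / 0.805519 = 0.303058.
  Update: phi_21 = phi_11 - phi_22 phi_11 = -0.441 - (0.303058)(-0.441) = -0.307351.
Step k = 3:
  phi_33 = [rho(3) - phi_21 rho(2) - phi_22 rho(1)] / [1 - phi_21 rho(1) - phi_22 rho(2)]
    numerator   = -0.7183 - (-0.307351)(0.4386) - (0.303058)(-0.441) = -0.44984708
    denominator = 1 - (-0.307351)(-0.441) - (0.303058)(0.4386) = 0.73153678
  phi_33 = -0.44984708 / 0.73153678 = -0.6149.
Therefore phi_{33} = -0.6149.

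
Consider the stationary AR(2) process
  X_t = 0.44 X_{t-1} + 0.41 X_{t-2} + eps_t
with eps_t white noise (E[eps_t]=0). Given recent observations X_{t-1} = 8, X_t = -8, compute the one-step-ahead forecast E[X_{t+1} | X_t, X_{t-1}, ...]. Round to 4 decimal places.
E[X_{t+1} \mid \mathcal F_t] = -0.2400

For an AR(p) model X_t = c + sum_i phi_i X_{t-i} + eps_t, the
one-step-ahead conditional mean is
  E[X_{t+1} | X_t, ...] = c + sum_i phi_i X_{t+1-i}.
Substitute known values:
  E[X_{t+1} | ...] = (0.44) * (-8) + (0.41) * (8)
                   = -0.2400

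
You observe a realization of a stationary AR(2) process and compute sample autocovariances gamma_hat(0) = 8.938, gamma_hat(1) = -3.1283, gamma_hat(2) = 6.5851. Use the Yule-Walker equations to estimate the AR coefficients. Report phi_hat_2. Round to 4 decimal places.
\hat\phi_{2} = 0.7000

The Yule-Walker equations for an AR(p) process read, in matrix form,
  Gamma_p phi = r_p,   with   (Gamma_p)_{ij} = gamma(|i - j|),
                       (r_p)_i = gamma(i),   i,j = 1..p.
Substitute the sample gammas (Toeplitz matrix and right-hand side of size 2):
  Gamma_p = [[8.938, -3.1283], [-3.1283, 8.938]]
  r_p     = [-3.1283, 6.5851]
Written out:
  8.938 phi_1 - 3.1283 phi_2 = -3.1283
  -3.1283 phi_1 + 8.938 phi_2 = 6.5851
Solve by Cramer's rule:
  det = gamma(0)^2 - gamma(1)^2 = (8.938)^2 - (-3.1283)^2 = 79.887844 - 9.78626089 = 70.10158311
  phi_hat_1 = [gamma(1) gamma(0) - gamma(1) gamma(2)] / det = [(-3.1283)(8.938) - (-3.1283)(6.5851)] / 70.10158311 = -7.36057707 / 70.10158311 = -0.105
  phi_hat_2 = [gamma(0) gamma(2) - gamma(1)^2] / det = [(8.938)(6.5851) - (-3.1283)^2] / 70.10158311 = 49.07136291 / 70.10158311 = 0.7
So phi_hat = [-0.1050, 0.7000].
Therefore phi_hat_2 = 0.7000.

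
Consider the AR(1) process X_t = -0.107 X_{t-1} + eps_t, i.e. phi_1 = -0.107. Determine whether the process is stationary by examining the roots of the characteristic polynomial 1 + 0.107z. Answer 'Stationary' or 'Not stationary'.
\text{Stationary}

The AR(p) characteristic polynomial is P(z) = 1 + 0.107z.
Stationarity requires all roots to lie outside the unit circle, i.e. |z| > 1 for every root.
This is linear in z: 1 + (0.107) z = 0  =>  z = -1/(0.107) = -9.345794,  |z| = 9.345794.
Moduli of all roots: 9.3458.
All moduli strictly greater than 1? Yes.
Verdict: Stationary.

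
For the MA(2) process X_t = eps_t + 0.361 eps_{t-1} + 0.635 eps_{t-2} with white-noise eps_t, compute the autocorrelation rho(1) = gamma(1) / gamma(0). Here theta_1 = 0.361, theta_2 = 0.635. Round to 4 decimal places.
\rho(1) = 0.3849

For an MA(q) process with theta_0 = 1, the autocovariance is
  gamma(k) = sigma^2 * sum_{i=0..q-k} theta_i * theta_{i+k},
and rho(k) = gamma(k) / gamma(0). Sigma^2 cancels.
  numerator   = (1)*(0.361) + (0.361)*(0.635) = 0.590235.
  denominator = (1)^2 + (0.361)^2 + (0.635)^2 = 1.533546.
  rho(1) = 0.590235 / 1.533546 = 0.3849.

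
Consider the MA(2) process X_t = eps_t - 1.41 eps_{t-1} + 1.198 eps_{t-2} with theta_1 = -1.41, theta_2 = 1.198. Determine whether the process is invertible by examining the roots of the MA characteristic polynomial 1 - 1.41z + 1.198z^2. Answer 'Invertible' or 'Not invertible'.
\text{Not invertible}

The MA(q) characteristic polynomial is P(z) = 1 - 1.41z + 1.198z^2.
Invertibility requires all roots to lie outside the unit circle, i.e. |z| > 1 for every root.
Set 1 + (-1.41) z + (1.198) z^2 = 0, i.e. a z^2 + b z + c = 0 with a = 1.198, b = -1.41, c = 1.
Discriminant D = b^2 - 4ac = (-1.41)^2 - 4*(1.198)*1 = 1.9881 - (4.792) = -2.8039.
D < 0, so the roots are the complex-conjugate pair z = (-b +/- i sqrt(-D)) / (2a) = 0.5885 +/- 0.6989i.
For a conjugate pair |z|^2 = z * conj(z) = (product of roots) = c/a = 1/(1.198) = 0.834725, so |z| = sqrt(0.834725) = 0.9136 for both roots.
Moduli of all roots: 0.9136, 0.9136.
All moduli strictly greater than 1? No.
Verdict: Not invertible.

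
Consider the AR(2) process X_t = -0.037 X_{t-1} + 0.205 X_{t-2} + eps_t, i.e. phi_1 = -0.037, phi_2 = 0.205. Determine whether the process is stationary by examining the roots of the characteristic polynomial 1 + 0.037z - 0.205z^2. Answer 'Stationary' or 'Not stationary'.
\text{Stationary}

The AR(p) characteristic polynomial is P(z) = 1 + 0.037z - 0.205z^2.
Stationarity requires all roots to lie outside the unit circle, i.e. |z| > 1 for every root.
Set 1 + (0.037) z + (-0.205) z^2 = 0, i.e. a z^2 + b z + c = 0 with a = -0.205, b = 0.037, c = 1.
Discriminant D = b^2 - 4ac = (0.037)^2 - 4*(-0.205)*1 = 0.001369 - (-0.82) = 0.821369.
D >= 0, so the roots are real: z = (-b +/- sqrt(D)) / (2a) = (-0.037 +/- 0.906294) / (-0.41).
  z_1 = (-0.037 + 0.906294) / (-0.41) = -2.1202,   |z_1| = 2.1202.
  z_2 = (-0.037 - 0.906294) / (-0.41) = 2.3007,   |z_2| = 2.3007.
Moduli of all roots: 2.1202, 2.3007.
All moduli strictly greater than 1? Yes.
Verdict: Stationary.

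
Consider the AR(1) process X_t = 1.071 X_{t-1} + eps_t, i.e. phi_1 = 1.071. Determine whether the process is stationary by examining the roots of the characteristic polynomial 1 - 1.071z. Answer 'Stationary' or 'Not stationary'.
\text{Not stationary}

The AR(p) characteristic polynomial is P(z) = 1 - 1.071z.
Stationarity requires all roots to lie outside the unit circle, i.e. |z| > 1 for every root.
This is linear in z: 1 + (-1.071) z = 0  =>  z = -1/(-1.071) = 0.933707,  |z| = 0.933707.
Moduli of all roots: 0.9337.
All moduli strictly greater than 1? No.
Verdict: Not stationary.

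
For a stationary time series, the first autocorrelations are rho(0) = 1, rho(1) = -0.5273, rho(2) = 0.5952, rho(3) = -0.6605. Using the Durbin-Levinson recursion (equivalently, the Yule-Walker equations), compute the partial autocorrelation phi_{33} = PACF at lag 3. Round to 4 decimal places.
\phi_{33} = -0.4340

The PACF at lag k is phi_{kk}, the last component of the solution
to the Yule-Walker system G_k phi = r_k where
  (G_k)_{ij} = rho(|i - j|), (r_k)_i = rho(i), i,j = 1..k.
Equivalently, Durbin-Levinson gives phi_{kk} iteratively:
  phi_{11} = rho(1)
  phi_{kk} = [rho(k) - sum_{j=1..k-1} phi_{k-1,j} rho(k-j)]
            / [1 - sum_{j=1..k-1} phi_{k-1,j} rho(j)],
  phi_{k,j} = phi_{k-1,j} - phi_{kk} phi_{k-1,k-j},  j = 1..k-1.
Step k = 1:
  phi_11 = rho(1) = -0.5273.
Step k = 2:
  phi_22 = [rho(2) - phi_11 rho(1)] / [1 - phi_11 rho(1)] = [0.5952 - (-0.5273)(-0.5273)] / [1 - (-0.5273)(-0.5273)]
         = 0.31715471 / 0.72195471 = 0.4393.
  Update: phi_21 = phi_11 - phi_22 phi_11 = -0.5273 - (0.4393)(-0.5273) = -0.295657.
Step k = 3:
  phi_33 = [rho(3) - phi_21 rho(2) - phi_22 rho(1)] / [1 - phi_21 rho(1) - phi_22 rho(2)]
    numerator   = -0.6605 - (-0.295657)(0.5952) - (0.4393)(-0.5273) = -0.252882
    denominator = 1 - (-0.295657)(-0.5273) - (0.4393)(0.5952) = 0.58262864
  phi_33 = -0.252882 / 0.58262864 = -0.434.
Therefore phi_{33} = -0.4340.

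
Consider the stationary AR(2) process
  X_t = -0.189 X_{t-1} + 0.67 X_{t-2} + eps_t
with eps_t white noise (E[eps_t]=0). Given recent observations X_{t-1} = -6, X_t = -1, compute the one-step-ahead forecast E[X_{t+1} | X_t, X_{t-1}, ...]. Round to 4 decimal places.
E[X_{t+1} \mid \mathcal F_t] = -3.8310

For an AR(p) model X_t = c + sum_i phi_i X_{t-i} + eps_t, the
one-step-ahead conditional mean is
  E[X_{t+1} | X_t, ...] = c + sum_i phi_i X_{t+1-i}.
Substitute known values:
  E[X_{t+1} | ...] = (-0.189) * (-1) + (0.67) * (-6)
                   = -3.8310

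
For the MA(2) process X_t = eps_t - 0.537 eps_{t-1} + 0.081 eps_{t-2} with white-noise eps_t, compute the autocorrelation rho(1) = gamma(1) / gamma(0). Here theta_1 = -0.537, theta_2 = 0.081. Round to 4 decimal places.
\rho(1) = -0.4483

For an MA(q) process with theta_0 = 1, the autocovariance is
  gamma(k) = sigma^2 * sum_{i=0..q-k} theta_i * theta_{i+k},
and rho(k) = gamma(k) / gamma(0). Sigma^2 cancels.
  numerator   = (1)*(-0.537) + (-0.537)*(0.081) = -0.580497.
  denominator = (1)^2 + (-0.537)^2 + (0.081)^2 = 1.29493.
  rho(1) = -0.580497 / 1.29493 = -0.4483.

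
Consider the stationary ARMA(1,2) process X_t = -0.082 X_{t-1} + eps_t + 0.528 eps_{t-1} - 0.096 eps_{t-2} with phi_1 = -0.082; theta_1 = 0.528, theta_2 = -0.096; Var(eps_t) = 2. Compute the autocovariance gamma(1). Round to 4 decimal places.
\gamma(1) = 0.7708

Multiply the model equation by X_{t-k} and take expectations. With theta_0 = psi_0 = 1 and psi_j the MA(infinity) weights, this gives
  gamma(k) - sum_i phi_i gamma(k-i) = c_k,
  c_k = sigma^2 * sum_{j=k..q} theta_j psi_{j-k}   (c_k = 0 for k > q),
using gamma(-m) = gamma(m).
psi-weights needed (psi_j = theta_j + sum_i phi_i psi_{j-i}):
  psi_1 = theta_1 + phi_1 = 0.528 + (-0.082) = 0.446
  psi_2 = theta_2 + phi_1 psi_1 = -0.096 + (-0.082)(0.446) = -0.132572
Right-hand sides:
  c_0 = sigma^2 (1 + theta_1 psi_1 + theta_2 psi_2) = 2 * (1 + (0.528)(0.446) + (-0.096)(-0.132572)) = 2 * 1.248215 = 2.49643
  c_1 = sigma^2 (theta_1 + theta_2 psi_1) = 2 * (0.528 + (-0.096)(0.446)) = 0.970368
  c_2 = sigma^2 theta_2 = 2 * (-0.096) = -0.192
Equations for k = 0 and k = 1 (AR order 1):
  gamma(0) = phi_1 gamma(1) + c_0
  gamma(1) = phi_1 gamma(0) + c_1
Substituting the second into the first: gamma(0) (1 - phi_1^2) = c_0 + phi_1 c_1, so
  gamma(0) = (c_0 + phi_1 c_1) / (1 - phi_1^2) = (2.49643 + (-0.082)(0.970368)) / (1 - (-0.082)^2) = 2.41686 / 0.993276 = 2.433221.
  gamma(1) = phi_1 gamma(0) + c_1 = (-0.082)(2.433221) + (0.970368) = 0.770844.
Therefore gamma(1) = 0.7708 (to 4 decimal places).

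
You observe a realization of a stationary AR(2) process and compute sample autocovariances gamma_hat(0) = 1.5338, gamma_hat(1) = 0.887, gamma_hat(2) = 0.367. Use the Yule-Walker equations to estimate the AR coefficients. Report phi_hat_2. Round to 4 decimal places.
\hat\phi_{2} = -0.1430

The Yule-Walker equations for an AR(p) process read, in matrix form,
  Gamma_p phi = r_p,   with   (Gamma_p)_{ij} = gamma(|i - j|),
                       (r_p)_i = gamma(i),   i,j = 1..p.
Substitute the sample gammas (Toeplitz matrix and right-hand side of size 2):
  Gamma_p = [[1.5338, 0.887], [0.887, 1.5338]]
  r_p     = [0.887, 0.367]
Written out:
  1.5338 phi_1 + 0.887 phi_2 = 0.887
  0.887 phi_1 + 1.5338 phi_2 = 0.367
Solve by Cramer's rule:
  det = gamma(0)^2 - gamma(1)^2 = (1.5338)^2 - (0.887)^2 = 2.35254244 - 0.786769 = 1.56577344
  phi_hat_1 = [gamma(1) gamma(0) - gamma(1) gamma(2)] / det = [(0.887)(1.5338) - (0.887)(0.367)] / 1.56577344 = 1.0349516 / 1.56577344 = 0.661
  phi_hat_2 = [gamma(0) gamma(2) - gamma(1)^2] / det = [(1.5338)(0.367) - (0.887)^2] / 1.56577344 = -0.2238644 / 1.56577344 = -0.143
So phi_hat = [0.6610, -0.1430].
Therefore phi_hat_2 = -0.1430.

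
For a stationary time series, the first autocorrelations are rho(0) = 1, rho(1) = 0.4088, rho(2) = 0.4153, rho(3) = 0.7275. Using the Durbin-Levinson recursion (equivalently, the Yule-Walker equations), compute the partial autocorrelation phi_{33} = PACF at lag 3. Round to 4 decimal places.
\phi_{33} = 0.6410

The PACF at lag k is phi_{kk}, the last component of the solution
to the Yule-Walker system G_k phi = r_k where
  (G_k)_{ij} = rho(|i - j|), (r_k)_i = rho(i), i,j = 1..k.
Equivalently, Durbin-Levinson gives phi_{kk} iteratively:
  phi_{11} = rho(1)
  phi_{kk} = [rho(k) - sum_{j=1..k-1} phi_{k-1,j} rho(k-j)]
            / [1 - sum_{j=1..k-1} phi_{k-1,j} rho(j)],
  phi_{k,j} = phi_{k-1,j} - phi_{kk} phi_{k-1,k-j},  j = 1..k-1.
Step k = 1:
  phi_11 = rho(1) = 0.4088.
Step k = 2:
  phi_22 = [rho(2) - phi_11 rho(1)] / [1 - phi_11 rho(1)] = [0.4153 - (0.4088)(0.4088)] / [1 - (0.4088)(0.4088)]
         = 0.24818256 / 0.83288256 = 0.29798.
  Update: phi_21 = phi_11 - phi_22 phi_11 = 0.4088 - (0.29798)(0.4088) = 0.286986.
Step k = 3:
  phi_33 = [rho(3) - phi_21 rho(2) - phi_22 rho(1)] / [1 - phi_21 rho(1) - phi_22 rho(2)]
    numerator   = 0.7275 - (0.286986)(0.4153) - (0.29798)(0.4088) = 0.48650052
    denominator = 1 - (0.286986)(0.4088) - (0.29798)(0.4153) = 0.75892906
  phi_33 = 0.48650052 / 0.75892906 = 0.641.
Therefore phi_{33} = 0.6410.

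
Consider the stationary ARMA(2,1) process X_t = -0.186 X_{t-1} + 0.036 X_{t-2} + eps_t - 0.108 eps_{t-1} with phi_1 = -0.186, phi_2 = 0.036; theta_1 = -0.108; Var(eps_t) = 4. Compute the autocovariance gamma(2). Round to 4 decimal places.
\gamma(2) = 0.3984

Multiply the model equation by X_{t-k} and take expectations. With theta_0 = psi_0 = 1 and psi_j the MA(infinity) weights, this gives
  gamma(k) - sum_i phi_i gamma(k-i) = c_k,
  c_k = sigma^2 * sum_{j=k..q} theta_j psi_{j-k}   (c_k = 0 for k > q),
using gamma(-m) = gamma(m).
psi-weights needed (psi_j = theta_j + sum_i phi_i psi_{j-i}):
  psi_1 = theta_1 + phi_1 = -0.108 + (-0.186) = -0.294
Right-hand sides:
  c_0 = sigma^2 (1 + theta_1 psi_1) = 4 * (1 + (-0.108)(-0.294)) = 4 * 1.031752 = 4.127008
  c_1 = sigma^2 theta_1 = 4 * (-0.108) = -0.432
  c_2 = 0
Equations for k = 0, 1, 2 (AR order 2, c_2 = 0):
  (E0) gamma(0) = phi_1 gamma(1) + phi_2 gamma(2) + c_0
  (E1) gamma(1) = phi_1 gamma(0) + phi_2 gamma(1) + c_1
  (E2) gamma(2) = phi_1 gamma(1) + phi_2 gamma(0)
From (E1): gamma(1) = A gamma(0) + B with
  A = phi_1 / (1 - phi_2) = -0.186 / 0.964 = -0.192946,   B = c_1 / (1 - phi_2) = -0.432 / 0.964 = -0.448133.
Insert (E2) into (E0): gamma(0) (1 - phi_2^2) = phi_1 (1 + phi_2) gamma(1) + c_0.
  phi_1 (1 + phi_2) = (-0.186)(1.036) = -0.192696,   1 - phi_2^2 = 0.998704.
Replace gamma(1) by A gamma(0) + B and collect gamma(0):
  gamma(0) [0.998704 - (-0.192696)(-0.192946)] = (-0.192696)(-0.448133) + 4.127008
  gamma(0) * 0.961524 = 4.213361
  gamma(0) = 4.213361 / 0.961524 = 4.381961.
  gamma(1) = A gamma(0) + B = (-0.192946)(4.381961) + (-0.448133) = -1.293615.
  gamma(2) = phi_1 gamma(1) + phi_2 gamma(0) = (-0.186)(-1.293615) + (0.036)(4.381961) = 0.398363.
Therefore gamma(2) = 0.3984 (to 4 decimal places).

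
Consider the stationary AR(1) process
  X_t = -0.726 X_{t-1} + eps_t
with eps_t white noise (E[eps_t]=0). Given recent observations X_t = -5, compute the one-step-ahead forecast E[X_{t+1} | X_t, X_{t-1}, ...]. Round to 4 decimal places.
E[X_{t+1} \mid \mathcal F_t] = 3.6300

For an AR(p) model X_t = c + sum_i phi_i X_{t-i} + eps_t, the
one-step-ahead conditional mean is
  E[X_{t+1} | X_t, ...] = c + sum_i phi_i X_{t+1-i}.
Substitute known values:
  E[X_{t+1} | ...] = (-0.726) * (-5)
                   = 3.6300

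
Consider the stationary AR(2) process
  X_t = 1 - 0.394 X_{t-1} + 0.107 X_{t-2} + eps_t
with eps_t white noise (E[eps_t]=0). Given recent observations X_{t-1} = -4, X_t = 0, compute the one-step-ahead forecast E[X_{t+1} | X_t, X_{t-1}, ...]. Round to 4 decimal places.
E[X_{t+1} \mid \mathcal F_t] = 0.5720

For an AR(p) model X_t = c + sum_i phi_i X_{t-i} + eps_t, the
one-step-ahead conditional mean is
  E[X_{t+1} | X_t, ...] = c + sum_i phi_i X_{t+1-i}.
Substitute known values:
  E[X_{t+1} | ...] = 1 + (-0.394) * (0) + (0.107) * (-4)
                   = 0.5720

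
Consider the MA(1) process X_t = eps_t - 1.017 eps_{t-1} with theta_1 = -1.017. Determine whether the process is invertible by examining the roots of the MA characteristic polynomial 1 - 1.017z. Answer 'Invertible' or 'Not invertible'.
\text{Not invertible}

The MA(q) characteristic polynomial is P(z) = 1 - 1.017z.
Invertibility requires all roots to lie outside the unit circle, i.e. |z| > 1 for every root.
This is linear in z: 1 + (-1.017) z = 0  =>  z = -1/(-1.017) = 0.983284,  |z| = 0.983284.
Moduli of all roots: 0.9833.
All moduli strictly greater than 1? No.
Verdict: Not invertible.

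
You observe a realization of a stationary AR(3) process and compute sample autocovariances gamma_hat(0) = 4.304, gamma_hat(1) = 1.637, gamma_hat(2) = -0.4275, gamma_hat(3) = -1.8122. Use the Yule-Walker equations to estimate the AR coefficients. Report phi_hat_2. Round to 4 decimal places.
\hat\phi_{2} = -0.1210

The Yule-Walker equations for an AR(p) process read, in matrix form,
  Gamma_p phi = r_p,   with   (Gamma_p)_{ij} = gamma(|i - j|),
                       (r_p)_i = gamma(i),   i,j = 1..p.
Substitute the sample gammas (Toeplitz matrix and right-hand side of size 3):
  Gamma_p = [[4.304, 1.637, -0.4275], [1.637, 4.304, 1.637], [-0.4275, 1.637, 4.304]]
  r_p     = [1.637, -0.4275, -1.8122]
Written out (R1..R3):
  (R1) 4.304 phi_1 + 1.637 phi_2 - 0.4275 phi_3 = 1.637
  (R2) 1.637 phi_1 + 4.304 phi_2 + 1.637 phi_3 = -0.4275
  (R3) -0.4275 phi_1 + 1.637 phi_2 + 4.304 phi_3 = -1.8122
Gaussian elimination:
  R2 <- R2 - (1.637/4.304) R1 = R2 - (0.380344) R1:  3.681377 phi_2 + 1.799597 phi_3 = -1.050123
  R3 <- R3 - (-0.4275/4.304) R1 = R3 - (-0.099326) R1:  1.799597 phi_2 + 4.261538 phi_3 = -1.649603
  R3 <- R3 - (1.799597/3.681377) R2 = R3 - (0.488838) R2:  3.381827 phi_3 = -1.136263
Back-substitution:
  phi_hat_3 = -1.136263 / 3.381827 = -0.335991
  phi_hat_2 = (-1.050123 - (1.799597)(-0.335991)) / 3.681377 = -0.121008
  phi_hat_1 = (1.637 - (1.637)(-0.121008) - (-0.4275)(-0.335991)) / 4.304 = 0.392996
So phi_hat = [0.3930, -0.1210, -0.3360].
Therefore phi_hat_2 = -0.1210.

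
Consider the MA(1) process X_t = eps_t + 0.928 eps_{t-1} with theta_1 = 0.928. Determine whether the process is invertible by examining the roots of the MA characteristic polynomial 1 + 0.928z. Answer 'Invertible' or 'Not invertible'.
\text{Invertible}

The MA(q) characteristic polynomial is P(z) = 1 + 0.928z.
Invertibility requires all roots to lie outside the unit circle, i.e. |z| > 1 for every root.
This is linear in z: 1 + (0.928) z = 0  =>  z = -1/(0.928) = -1.077586,  |z| = 1.077586.
Moduli of all roots: 1.0776.
All moduli strictly greater than 1? Yes.
Verdict: Invertible.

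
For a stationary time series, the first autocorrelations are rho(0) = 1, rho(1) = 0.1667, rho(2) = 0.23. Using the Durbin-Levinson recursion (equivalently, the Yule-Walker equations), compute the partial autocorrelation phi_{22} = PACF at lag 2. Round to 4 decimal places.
\phi_{22} = 0.2080

The PACF at lag k is phi_{kk}, the last component of the solution
to the Yule-Walker system G_k phi = r_k where
  (G_k)_{ij} = rho(|i - j|), (r_k)_i = rho(i), i,j = 1..k.
Equivalently, Durbin-Levinson gives phi_{kk} iteratively:
  phi_{11} = rho(1)
  phi_{kk} = [rho(k) - sum_{j=1..k-1} phi_{k-1,j} rho(k-j)]
            / [1 - sum_{j=1..k-1} phi_{k-1,j} rho(j)],
  phi_{k,j} = phi_{k-1,j} - phi_{kk} phi_{k-1,k-j},  j = 1..k-1.
Step k = 1:
  phi_11 = rho(1) = 0.1667.
Step k = 2:
  phi_22 = [rho(2) - phi_11 rho(1)] / [1 - phi_11 rho(1)] = [0.23 - (0.1667)(0.1667)] / [1 - (0.1667)(0.1667)]
         = 0.20221111 / 0.97221111 = 0.208.
Therefore phi_{22} = 0.2080.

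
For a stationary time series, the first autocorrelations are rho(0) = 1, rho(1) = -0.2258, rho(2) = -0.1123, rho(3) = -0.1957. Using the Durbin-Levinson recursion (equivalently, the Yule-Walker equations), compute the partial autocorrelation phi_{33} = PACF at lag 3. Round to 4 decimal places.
\phi_{33} = -0.2870

The PACF at lag k is phi_{kk}, the last component of the solution
to the Yule-Walker system G_k phi = r_k where
  (G_k)_{ij} = rho(|i - j|), (r_k)_i = rho(i), i,j = 1..k.
Equivalently, Durbin-Levinson gives phi_{kk} iteratively:
  phi_{11} = rho(1)
  phi_{kk} = [rho(k) - sum_{j=1..k-1} phi_{k-1,j} rho(k-j)]
            / [1 - sum_{j=1..k-1} phi_{k-1,j} rho(j)],
  phi_{k,j} = phi_{k-1,j} - phi_{kk} phi_{k-1,k-j},  j = 1..k-1.
Step k = 1:
  phi_11 = rho(1) = -0.2258.
Step k = 2:
  phi_22 = [rho(2) - phi_11 rho(1)] / [1 - phi_11 rho(1)] = [-0.1123 - (-0.2258)(-0.2258)] / [1 - (-0.2258)(-0.2258)]
         = -0.16328564 / 0.94901436 = -0.172058.
  Update: phi_21 = phi_11 - phi_22 phi_11 = -0.2258 - (-0.172058)(-0.2258) = -0.264651.
Step k = 3:
  phi_33 = [rho(3) - phi_21 rho(2) - phi_22 rho(1)] / [1 - phi_21 rho(1) - phi_22 rho(2)]
    numerator   = -0.1957 - (-0.264651)(-0.1123) - (-0.172058)(-0.2258) = -0.264271
    denominator = 1 - (-0.264651)(-0.2258) - (-0.172058)(-0.1123) = 0.92091974
  phi_33 = -0.264271 / 0.92091974 = -0.287.
Therefore phi_{33} = -0.2870.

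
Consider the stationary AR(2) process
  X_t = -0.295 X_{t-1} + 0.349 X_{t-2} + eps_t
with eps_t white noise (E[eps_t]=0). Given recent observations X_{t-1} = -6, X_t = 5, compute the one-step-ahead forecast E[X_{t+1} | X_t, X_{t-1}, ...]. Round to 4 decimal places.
E[X_{t+1} \mid \mathcal F_t] = -3.5690

For an AR(p) model X_t = c + sum_i phi_i X_{t-i} + eps_t, the
one-step-ahead conditional mean is
  E[X_{t+1} | X_t, ...] = c + sum_i phi_i X_{t+1-i}.
Substitute known values:
  E[X_{t+1} | ...] = (-0.295) * (5) + (0.349) * (-6)
                   = -3.5690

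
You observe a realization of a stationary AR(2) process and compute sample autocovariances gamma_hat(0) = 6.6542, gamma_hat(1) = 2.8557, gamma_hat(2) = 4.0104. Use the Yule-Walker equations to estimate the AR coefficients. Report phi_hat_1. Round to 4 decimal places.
\hat\phi_{1} = 0.2090

The Yule-Walker equations for an AR(p) process read, in matrix form,
  Gamma_p phi = r_p,   with   (Gamma_p)_{ij} = gamma(|i - j|),
                       (r_p)_i = gamma(i),   i,j = 1..p.
Substitute the sample gammas (Toeplitz matrix and right-hand side of size 2):
  Gamma_p = [[6.6542, 2.8557], [2.8557, 6.6542]]
  r_p     = [2.8557, 4.0104]
Written out:
  6.6542 phi_1 + 2.8557 phi_2 = 2.8557
  2.8557 phi_1 + 6.6542 phi_2 = 4.0104
Solve by Cramer's rule:
  det = gamma(0)^2 - gamma(1)^2 = (6.6542)^2 - (2.8557)^2 = 44.27837764 - 8.15502249 = 36.12335515
  phi_hat_1 = [gamma(1) gamma(0) - gamma(1) gamma(2)] / det = [(2.8557)(6.6542) - (2.8557)(4.0104)] / 36.12335515 = 7.54989966 / 36.12335515 = 0.209
  phi_hat_2 = [gamma(0) gamma(2) - gamma(1)^2] / det = [(6.6542)(4.0104) - (2.8557)^2] / 36.12335515 = 18.53098119 / 36.12335515 = 0.513
So phi_hat = [0.2090, 0.5130].
Therefore phi_hat_1 = 0.2090.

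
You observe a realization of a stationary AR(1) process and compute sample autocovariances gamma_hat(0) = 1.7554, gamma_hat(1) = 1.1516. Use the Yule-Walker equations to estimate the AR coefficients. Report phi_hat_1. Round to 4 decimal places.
\hat\phi_{1} = 0.6560

The Yule-Walker equations for an AR(p) process read, in matrix form,
  Gamma_p phi = r_p,   with   (Gamma_p)_{ij} = gamma(|i - j|),
                       (r_p)_i = gamma(i),   i,j = 1..p.
Substitute the sample gammas (Toeplitz matrix and right-hand side of size 1):
  Gamma_p = [[1.7554]]
  r_p     = [1.1516]
With p = 1 this is the single equation gamma(0) phi_1 = gamma(1):
  phi_hat_1 = gamma(1) / gamma(0) = 1.1516 / 1.7554 = 0.6560.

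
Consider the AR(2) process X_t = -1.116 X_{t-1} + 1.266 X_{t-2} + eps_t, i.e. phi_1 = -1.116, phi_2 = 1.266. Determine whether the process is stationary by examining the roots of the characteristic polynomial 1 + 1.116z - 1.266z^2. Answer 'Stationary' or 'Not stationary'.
\text{Not stationary}

The AR(p) characteristic polynomial is P(z) = 1 + 1.116z - 1.266z^2.
Stationarity requires all roots to lie outside the unit circle, i.e. |z| > 1 for every root.
Set 1 + (1.116) z + (-1.266) z^2 = 0, i.e. a z^2 + b z + c = 0 with a = -1.266, b = 1.116, c = 1.
Discriminant D = b^2 - 4ac = (1.116)^2 - 4*(-1.266)*1 = 1.245456 - (-5.064) = 6.309456.
D >= 0, so the roots are real: z = (-b +/- sqrt(D)) / (2a) = (-1.116 +/- 2.511863) / (-2.532).
  z_1 = (-1.116 + 2.511863) / (-2.532) = -0.5513,   |z_1| = 0.5513.
  z_2 = (-1.116 - 2.511863) / (-2.532) = 1.4328,   |z_2| = 1.4328.
Moduli of all roots: 0.5513, 1.4328.
All moduli strictly greater than 1? No.
Verdict: Not stationary.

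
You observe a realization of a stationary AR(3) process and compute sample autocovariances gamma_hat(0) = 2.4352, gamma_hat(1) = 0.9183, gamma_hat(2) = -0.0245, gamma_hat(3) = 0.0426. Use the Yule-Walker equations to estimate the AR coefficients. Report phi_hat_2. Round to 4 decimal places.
\hat\phi_{2} = -0.2250

The Yule-Walker equations for an AR(p) process read, in matrix form,
  Gamma_p phi = r_p,   with   (Gamma_p)_{ij} = gamma(|i - j|),
                       (r_p)_i = gamma(i),   i,j = 1..p.
Substitute the sample gammas (Toeplitz matrix and right-hand side of size 3):
  Gamma_p = [[2.4352, 0.9183, -0.0245], [0.9183, 2.4352, 0.9183], [-0.0245, 0.9183, 2.4352]]
  r_p     = [0.9183, -0.0245, 0.0426]
Written out (R1..R3):
  (R1) 2.4352 phi_1 + 0.9183 phi_2 - 0.0245 phi_3 = 0.9183
  (R2) 0.9183 phi_1 + 2.4352 phi_2 + 0.9183 phi_3 = -0.0245
  (R3) -0.0245 phi_1 + 0.9183 phi_2 + 2.4352 phi_3 = 0.0426
Gaussian elimination:
  R2 <- R2 - (0.9183/2.4352) R1 = R2 - (0.377094) R1:  2.088914 phi_2 + 0.927539 phi_3 = -0.370786
  R3 <- R3 - (-0.0245/2.4352) R1 = R3 - (-0.010061) R1:  0.927539 phi_2 + 2.434954 phi_3 = 0.051839
  R3 <- R3 - (0.927539/2.088914) R2 = R3 - (0.444029) R2:  2.023099 phi_3 = 0.216478
Back-substitution:
  phi_hat_3 = 0.216478 / 2.023099 = 0.107003
  phi_hat_2 = (-0.370786 - (0.927539)(0.107003)) / 2.088914 = -0.225014
  phi_hat_1 = (0.9183 - (0.9183)(-0.225014) - (-0.0245)(0.107003)) / 2.4352 = 0.463022
So phi_hat = [0.4630, -0.2250, 0.1070].
Therefore phi_hat_2 = -0.2250.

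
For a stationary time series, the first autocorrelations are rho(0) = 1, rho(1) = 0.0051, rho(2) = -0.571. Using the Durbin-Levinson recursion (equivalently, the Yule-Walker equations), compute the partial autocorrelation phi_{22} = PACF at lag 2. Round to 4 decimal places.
\phi_{22} = -0.5710

The PACF at lag k is phi_{kk}, the last component of the solution
to the Yule-Walker system G_k phi = r_k where
  (G_k)_{ij} = rho(|i - j|), (r_k)_i = rho(i), i,j = 1..k.
Equivalently, Durbin-Levinson gives phi_{kk} iteratively:
  phi_{11} = rho(1)
  phi_{kk} = [rho(k) - sum_{j=1..k-1} phi_{k-1,j} rho(k-j)]
            / [1 - sum_{j=1..k-1} phi_{k-1,j} rho(j)],
  phi_{k,j} = phi_{k-1,j} - phi_{kk} phi_{k-1,k-j},  j = 1..k-1.
Step k = 1:
  phi_11 = rho(1) = 0.0051.
Step k = 2:
  phi_22 = [rho(2) - phi_11 rho(1)] / [1 - phi_11 rho(1)] = [-0.571 - (0.0051)(0.0051)] / [1 - (0.0051)(0.0051)]
         = -0.57102601 / 0.99997399 = -0.571.
Therefore phi_{22} = -0.5710.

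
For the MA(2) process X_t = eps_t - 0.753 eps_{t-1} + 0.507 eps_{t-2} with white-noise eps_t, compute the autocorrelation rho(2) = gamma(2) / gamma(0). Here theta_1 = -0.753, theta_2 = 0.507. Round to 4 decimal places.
\rho(2) = 0.2780

For an MA(q) process with theta_0 = 1, the autocovariance is
  gamma(k) = sigma^2 * sum_{i=0..q-k} theta_i * theta_{i+k},
and rho(k) = gamma(k) / gamma(0). Sigma^2 cancels.
  numerator   = (1)*(0.507) = 0.507.
  denominator = (1)^2 + (-0.753)^2 + (0.507)^2 = 1.824058.
  rho(2) = 0.507 / 1.824058 = 0.2780.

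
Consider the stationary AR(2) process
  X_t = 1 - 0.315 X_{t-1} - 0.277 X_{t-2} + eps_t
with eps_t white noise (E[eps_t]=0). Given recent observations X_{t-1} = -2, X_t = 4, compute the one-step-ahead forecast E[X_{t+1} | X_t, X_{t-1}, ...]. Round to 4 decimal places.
E[X_{t+1} \mid \mathcal F_t] = 0.2940

For an AR(p) model X_t = c + sum_i phi_i X_{t-i} + eps_t, the
one-step-ahead conditional mean is
  E[X_{t+1} | X_t, ...] = c + sum_i phi_i X_{t+1-i}.
Substitute known values:
  E[X_{t+1} | ...] = 1 + (-0.315) * (4) + (-0.277) * (-2)
                   = 0.2940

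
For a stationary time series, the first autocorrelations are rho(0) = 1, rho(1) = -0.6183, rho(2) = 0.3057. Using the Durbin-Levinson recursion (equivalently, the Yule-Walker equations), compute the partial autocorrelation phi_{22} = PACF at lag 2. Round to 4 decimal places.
\phi_{22} = -0.1240

The PACF at lag k is phi_{kk}, the last component of the solution
to the Yule-Walker system G_k phi = r_k where
  (G_k)_{ij} = rho(|i - j|), (r_k)_i = rho(i), i,j = 1..k.
Equivalently, Durbin-Levinson gives phi_{kk} iteratively:
  phi_{11} = rho(1)
  phi_{kk} = [rho(k) - sum_{j=1..k-1} phi_{k-1,j} rho(k-j)]
            / [1 - sum_{j=1..k-1} phi_{k-1,j} rho(j)],
  phi_{k,j} = phi_{k-1,j} - phi_{kk} phi_{k-1,k-j},  j = 1..k-1.
Step k = 1:
  phi_11 = rho(1) = -0.6183.
Step k = 2:
  phi_22 = [rho(2) - phi_11 rho(1)] / [1 - phi_11 rho(1)] = [0.3057 - (-0.6183)(-0.6183)] / [1 - (-0.6183)(-0.6183)]
         = -0.07659489 / 0.61770511 = -0.124.
Therefore phi_{22} = -0.1240.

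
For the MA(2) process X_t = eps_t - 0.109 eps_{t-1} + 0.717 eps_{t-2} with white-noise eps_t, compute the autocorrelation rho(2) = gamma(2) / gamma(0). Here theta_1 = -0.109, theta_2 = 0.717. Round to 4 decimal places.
\rho(2) = 0.4699

For an MA(q) process with theta_0 = 1, the autocovariance is
  gamma(k) = sigma^2 * sum_{i=0..q-k} theta_i * theta_{i+k},
and rho(k) = gamma(k) / gamma(0). Sigma^2 cancels.
  numerator   = (1)*(0.717) = 0.717.
  denominator = (1)^2 + (-0.109)^2 + (0.717)^2 = 1.52597.
  rho(2) = 0.717 / 1.52597 = 0.4699.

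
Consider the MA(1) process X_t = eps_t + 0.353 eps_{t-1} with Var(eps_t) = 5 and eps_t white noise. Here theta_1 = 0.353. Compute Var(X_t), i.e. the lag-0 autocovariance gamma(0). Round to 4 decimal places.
\gamma(0) = 5.6230

For an MA(q) process X_t = eps_t + sum_i theta_i eps_{t-i} with
Var(eps_t) = sigma^2, the variance is
  gamma(0) = sigma^2 * (1 + sum_i theta_i^2).
  sum_i theta_i^2 = (0.353)^2 = 0.124609.
  gamma(0) = 5 * (1 + 0.124609) = 5 * 1.124609 = 5.623045, which rounds to 5.6230.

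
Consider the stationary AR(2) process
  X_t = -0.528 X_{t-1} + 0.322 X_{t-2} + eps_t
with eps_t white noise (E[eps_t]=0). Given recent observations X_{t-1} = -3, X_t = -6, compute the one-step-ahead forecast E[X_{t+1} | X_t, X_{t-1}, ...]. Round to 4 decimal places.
E[X_{t+1} \mid \mathcal F_t] = 2.2020

For an AR(p) model X_t = c + sum_i phi_i X_{t-i} + eps_t, the
one-step-ahead conditional mean is
  E[X_{t+1} | X_t, ...] = c + sum_i phi_i X_{t+1-i}.
Substitute known values:
  E[X_{t+1} | ...] = (-0.528) * (-6) + (0.322) * (-3)
                   = 2.2020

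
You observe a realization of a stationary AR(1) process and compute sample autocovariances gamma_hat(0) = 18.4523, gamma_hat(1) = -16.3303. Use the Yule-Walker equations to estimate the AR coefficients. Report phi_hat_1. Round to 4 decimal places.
\hat\phi_{1} = -0.8850

The Yule-Walker equations for an AR(p) process read, in matrix form,
  Gamma_p phi = r_p,   with   (Gamma_p)_{ij} = gamma(|i - j|),
                       (r_p)_i = gamma(i),   i,j = 1..p.
Substitute the sample gammas (Toeplitz matrix and right-hand side of size 1):
  Gamma_p = [[18.4523]]
  r_p     = [-16.3303]
With p = 1 this is the single equation gamma(0) phi_1 = gamma(1):
  phi_hat_1 = gamma(1) / gamma(0) = -16.3303 / 18.4523 = -0.8850.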